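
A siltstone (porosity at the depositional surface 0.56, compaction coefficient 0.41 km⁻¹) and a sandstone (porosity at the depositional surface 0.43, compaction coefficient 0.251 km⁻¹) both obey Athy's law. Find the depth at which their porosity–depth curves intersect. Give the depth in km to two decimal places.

1.66 km

Set phi₀ₐ e^(−cₐZ) = phi₀ᵦ e^(−cᵦZ) ⇒ ln(phi₀ₐ/phi₀ᵦ) = (cₐ − cᵦ)·Z
Z = ln(0.56/0.43) / (0.41 − 0.251) = 0.2642 / 0.159 = 1.661 km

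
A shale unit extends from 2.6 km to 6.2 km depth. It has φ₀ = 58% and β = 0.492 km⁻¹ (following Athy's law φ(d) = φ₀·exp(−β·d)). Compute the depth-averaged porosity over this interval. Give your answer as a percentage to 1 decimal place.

7.6%

⟨φ⟩ = (1/(d₂−d₁)) ∫ φ₀ e^(−βd) dd = φ₀·(e^(−β·d₁) − e^(−β·d₂)) / (β·(d₂−d₁))
e^(−0.492×2.6) = 0.2783; e^(−0.492×6.2) = 0.0473
⟨φ⟩ = 0.58 × (0.2783 − 0.0473) / (0.492 × 3.6) = 0.58 × 0.1304 = 0.0756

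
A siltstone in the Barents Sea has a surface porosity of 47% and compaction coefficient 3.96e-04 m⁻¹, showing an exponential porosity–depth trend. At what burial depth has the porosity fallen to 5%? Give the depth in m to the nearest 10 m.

Working in km (1 km = 1000 m; β in km⁻¹ = β in m⁻¹ × 1000):
Invert Athy's law: d = ln(phi₀/phi) / β
d = ln(0.47/0.05) / 0.396 = ln(9.4) / 0.396 = 2.2407 / 0.396 = 5.658 km

5660 m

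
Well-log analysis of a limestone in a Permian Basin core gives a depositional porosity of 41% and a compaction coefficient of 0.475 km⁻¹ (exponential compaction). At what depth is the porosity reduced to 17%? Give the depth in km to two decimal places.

1.85 km

Invert Athy's law: z = ln(φ₀/φ) / k
z = ln(0.41/0.17) / 0.475 = ln(2.412) / 0.475 = 0.8804 / 0.475 = 1.853 km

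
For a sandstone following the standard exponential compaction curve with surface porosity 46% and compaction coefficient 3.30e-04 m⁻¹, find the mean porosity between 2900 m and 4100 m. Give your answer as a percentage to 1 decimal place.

Working in km (1 km = 1000 m; k in km⁻¹ = k in m⁻¹ × 1000):
⟨n⟩ = (1/(z₂−z₁)) ∫ n₀ e^(−kz) dz = n₀·(e^(−k·z₁) − e^(−k·z₂)) / (k·(z₂−z₁))
e^(−0.33×2.9) = 0.3840; e^(−0.33×4.1) = 0.2585
⟨n⟩ = 0.46 × (0.3840 − 0.2585) / (0.33 × 1.2) = 0.46 × 0.3171 = 0.1459

14.6%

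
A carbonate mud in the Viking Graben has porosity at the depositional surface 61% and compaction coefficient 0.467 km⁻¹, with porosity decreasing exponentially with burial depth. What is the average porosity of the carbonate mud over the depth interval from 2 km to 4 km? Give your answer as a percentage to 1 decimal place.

⟨n⟩ = (1/(Z₂−Z₁)) ∫ n₀ e^(−kZ) dZ = n₀·(e^(−k·Z₁) − e^(−k·Z₂)) / (k·(Z₂−Z₁))
e^(−0.467×2) = 0.3930; e^(−0.467×4) = 0.1544
⟨n⟩ = 0.61 × (0.3930 − 0.1544) / (0.467 × 2) = 0.61 × 0.2554 = 0.1558

15.6%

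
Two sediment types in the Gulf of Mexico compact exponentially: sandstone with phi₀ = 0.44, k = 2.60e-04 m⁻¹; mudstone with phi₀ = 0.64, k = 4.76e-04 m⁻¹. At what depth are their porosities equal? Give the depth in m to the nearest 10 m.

1730 m

Working in km (1 km = 1000 m; k in km⁻¹ = k in m⁻¹ × 1000):
Set phi₀ₐ e^(−kₐd) = phi₀ᵦ e^(−kᵦd) ⇒ ln(phi₀ₐ/phi₀ᵦ) = (kₐ − kᵦ)·d
d = ln(0.44/0.64) / (0.26 − 0.476) = -0.3747 / -0.216 = 1.735 km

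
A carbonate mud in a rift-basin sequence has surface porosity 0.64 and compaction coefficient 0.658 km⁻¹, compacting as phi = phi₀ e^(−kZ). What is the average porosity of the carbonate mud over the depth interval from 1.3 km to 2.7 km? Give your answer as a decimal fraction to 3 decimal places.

0.178

⟨phi⟩ = (1/(Z₂−Z₁)) ∫ phi₀ e^(−kZ) dZ = phi₀·(e^(−k·Z₁) − e^(−k·Z₂)) / (k·(Z₂−Z₁))
e^(−0.658×1.3) = 0.4251; e^(−0.658×2.7) = 0.1692
⟨phi⟩ = 0.64 × (0.4251 − 0.1692) / (0.658 × 1.4) = 0.64 × 0.2778 = 0.1778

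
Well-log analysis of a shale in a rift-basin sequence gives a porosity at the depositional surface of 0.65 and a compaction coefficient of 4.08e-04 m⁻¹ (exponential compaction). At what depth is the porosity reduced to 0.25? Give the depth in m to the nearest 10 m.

Working in km (1 km = 1000 m; c in km⁻¹ = c in m⁻¹ × 1000):
Invert Athy's law: d = ln(n₀/n) / c
d = ln(0.65/0.25) / 0.408 = ln(2.6) / 0.408 = 0.9555 / 0.408 = 2.342 km

2340 m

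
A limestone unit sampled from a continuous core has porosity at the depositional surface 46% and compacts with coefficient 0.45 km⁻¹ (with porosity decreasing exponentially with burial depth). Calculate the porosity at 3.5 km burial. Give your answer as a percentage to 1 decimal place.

n = n₀·exp(−β·Z) = 0.46 × exp(−0.45 × 3.5) = 0.46 × exp(−1.575)
  = 0.46 × 0.2070 = 0.0952

9.5%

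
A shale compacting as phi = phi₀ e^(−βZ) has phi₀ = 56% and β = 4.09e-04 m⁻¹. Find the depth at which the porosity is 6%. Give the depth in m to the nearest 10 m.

Working in km (1 km = 1000 m; β in km⁻¹ = β in m⁻¹ × 1000):
Invert Athy's law: Z = ln(phi₀/phi) / β
Z = ln(0.56/0.06) / 0.409 = ln(9.333) / 0.409 = 2.2336 / 0.409 = 5.461 km

5460 m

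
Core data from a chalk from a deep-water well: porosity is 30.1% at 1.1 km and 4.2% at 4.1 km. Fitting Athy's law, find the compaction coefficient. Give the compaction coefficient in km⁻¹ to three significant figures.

Athy: phi(z) = phi₀ e^(−cz) ⇒ phi₁/phi₂ = e^{c(z₂−z₁)} ⇒ c = ln(phi₁/phi₂)/(z₂−z₁)
c = ln(0.301/0.042) / (4.1 − 1.1) = ln(7.167) / 3 = 1.9694 / 3 = 0.6565 km⁻¹

0.656 km⁻¹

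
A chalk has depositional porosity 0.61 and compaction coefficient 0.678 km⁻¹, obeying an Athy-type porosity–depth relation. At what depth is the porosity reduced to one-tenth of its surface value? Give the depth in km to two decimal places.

3.40 km

n/n₀ = 1/10 ⇒ exp(−β·z) = 1/10 ⇒ z = ln(10) / β
z = 2.3026 / 0.678 = 3.396 km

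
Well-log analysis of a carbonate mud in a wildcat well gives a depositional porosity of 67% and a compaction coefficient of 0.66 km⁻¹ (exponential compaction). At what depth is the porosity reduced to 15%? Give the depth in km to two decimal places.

2.27 km

Invert Athy's law: z = ln(phi₀/phi) / β
z = ln(0.67/0.15) / 0.66 = ln(4.467) / 0.66 = 1.4966 / 0.66 = 2.268 km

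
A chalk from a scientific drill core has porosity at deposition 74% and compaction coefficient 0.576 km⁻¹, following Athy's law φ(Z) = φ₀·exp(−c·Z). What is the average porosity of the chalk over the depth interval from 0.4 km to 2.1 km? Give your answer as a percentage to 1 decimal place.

37.5%

⟨φ⟩ = (1/(Z₂−Z₁)) ∫ φ₀ e^(−cZ) dZ = φ₀·(e^(−c·Z₁) − e^(−c·Z₂)) / (c·(Z₂−Z₁))
e^(−0.576×0.4) = 0.7942; e^(−0.576×2.1) = 0.2983
⟨φ⟩ = 0.74 × (0.7942 − 0.2983) / (0.576 × 1.7) = 0.74 × 0.5064 = 0.3748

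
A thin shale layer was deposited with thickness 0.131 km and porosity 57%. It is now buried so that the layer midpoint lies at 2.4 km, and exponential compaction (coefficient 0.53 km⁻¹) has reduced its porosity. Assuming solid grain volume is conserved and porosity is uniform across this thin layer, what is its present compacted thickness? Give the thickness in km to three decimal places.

Porosity at 2.4 km: n = 0.57·exp(−0.53×2.4) = 0.1598
Solid-volume conservation: h(1−n) = h₀(1−n₀) ⇒ h = h₀·(1−n₀)/(1−n)
h = 0.131 × (1 − 0.57)/(1 − 0.1598) = 0.131 × 0.5118 = 0.0670 km

0.067 km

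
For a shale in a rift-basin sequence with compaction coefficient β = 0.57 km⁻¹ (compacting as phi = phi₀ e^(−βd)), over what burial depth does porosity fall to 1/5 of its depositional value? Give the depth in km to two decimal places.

phi/phi₀ = 1/5 ⇒ exp(−β·d) = 1/5 ⇒ d = ln(5) / β
d = 1.6094 / 0.57 = 2.824 km

2.82 km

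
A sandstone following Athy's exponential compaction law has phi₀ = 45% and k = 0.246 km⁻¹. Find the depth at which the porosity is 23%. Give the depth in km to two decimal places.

2.73 km

Invert Athy's law: d = ln(phi₀/phi) / k
d = ln(0.45/0.23) / 0.246 = ln(1.957) / 0.246 = 0.6712 / 0.246 = 2.728 km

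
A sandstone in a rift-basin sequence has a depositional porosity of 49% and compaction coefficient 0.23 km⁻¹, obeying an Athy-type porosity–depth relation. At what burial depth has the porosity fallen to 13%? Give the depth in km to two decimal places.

5.77 km

Invert Athy's law: z = ln(n₀/n) / c
z = ln(0.49/0.13) / 0.23 = ln(3.769) / 0.23 = 1.3269 / 0.23 = 5.769 km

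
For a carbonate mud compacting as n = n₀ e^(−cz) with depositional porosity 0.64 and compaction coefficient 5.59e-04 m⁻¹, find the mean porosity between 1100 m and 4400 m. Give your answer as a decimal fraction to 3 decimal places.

Working in km (1 km = 1000 m; c in km⁻¹ = c in m⁻¹ × 1000):
⟨n⟩ = (1/(z₂−z₁)) ∫ n₀ e^(−cz) dz = n₀·(e^(−c·z₁) − e^(−c·z₂)) / (c·(z₂−z₁))
e^(−0.559×1.1) = 0.5407; e^(−0.559×4.4) = 0.0855
⟨n⟩ = 0.64 × (0.5407 − 0.0855) / (0.559 × 3.3) = 0.64 × 0.2468 = 0.1579

0.158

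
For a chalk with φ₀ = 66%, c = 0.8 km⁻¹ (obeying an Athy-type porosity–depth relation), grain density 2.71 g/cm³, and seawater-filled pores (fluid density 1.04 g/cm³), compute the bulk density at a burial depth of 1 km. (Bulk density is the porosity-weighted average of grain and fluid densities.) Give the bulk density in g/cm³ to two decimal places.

Porosity at depth: φ = 0.66·exp(−0.8×1) = 0.66×0.4493 = 0.2966
Bulk density: ρ_b = (1−φ)ρ_g + φ·ρ_f = 0.7034×2.71 + 0.2966×1.04
       = 1.906 + 0.308 = 2.215 g/cm³

2.21 g/cm³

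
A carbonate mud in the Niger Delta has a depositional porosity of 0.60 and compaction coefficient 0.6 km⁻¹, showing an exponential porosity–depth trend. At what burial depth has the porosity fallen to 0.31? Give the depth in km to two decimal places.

Invert Athy's law: Z = ln(n₀/n) / β
Z = ln(0.6/0.31) / 0.6 = ln(1.935) / 0.6 = 0.6604 / 0.6 = 1.101 km

1.10 km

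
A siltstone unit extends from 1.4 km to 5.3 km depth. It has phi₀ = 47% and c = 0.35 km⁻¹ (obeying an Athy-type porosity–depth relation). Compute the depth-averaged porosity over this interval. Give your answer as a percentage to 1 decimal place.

15.7%

⟨phi⟩ = (1/(Z₂−Z₁)) ∫ phi₀ e^(−cZ) dZ = phi₀·(e^(−c·Z₁) − e^(−c·Z₂)) / (c·(Z₂−Z₁))
e^(−0.35×1.4) = 0.6126; e^(−0.35×5.3) = 0.1565
⟨phi⟩ = 0.47 × (0.6126 − 0.1565) / (0.35 × 3.9) = 0.47 × 0.3342 = 0.1571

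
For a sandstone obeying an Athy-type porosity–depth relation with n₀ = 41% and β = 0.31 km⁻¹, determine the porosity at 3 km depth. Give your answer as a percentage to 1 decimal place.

n = n₀·exp(−β·d) = 0.41 × exp(−0.31 × 3) = 0.41 × exp(−0.93)
  = 0.41 × 0.3946 = 0.1618

16.2%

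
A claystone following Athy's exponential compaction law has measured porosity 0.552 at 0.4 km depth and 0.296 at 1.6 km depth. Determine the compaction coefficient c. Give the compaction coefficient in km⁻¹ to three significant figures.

Athy: phi(d) = phi₀ e^(−cd) ⇒ phi₁/phi₂ = e^{c(d₂−d₁)} ⇒ c = ln(phi₁/phi₂)/(d₂−d₁)
c = ln(0.552/0.296) / (1.6 − 0.4) = ln(1.865) / 1.2 = 0.6232 / 1.2 = 0.5193 km⁻¹

0.519 km⁻¹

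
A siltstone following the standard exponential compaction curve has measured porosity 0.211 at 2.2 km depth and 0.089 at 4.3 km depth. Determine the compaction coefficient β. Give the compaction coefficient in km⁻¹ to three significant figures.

Athy: φ(z) = φ₀ e^(−βz) ⇒ φ₁/φ₂ = e^{β(z₂−z₁)} ⇒ β = ln(φ₁/φ₂)/(z₂−z₁)
β = ln(0.211/0.089) / (4.3 − 2.2) = ln(2.371) / 2.1 = 0.8632 / 2.1 = 0.4111 km⁻¹

0.411 km⁻¹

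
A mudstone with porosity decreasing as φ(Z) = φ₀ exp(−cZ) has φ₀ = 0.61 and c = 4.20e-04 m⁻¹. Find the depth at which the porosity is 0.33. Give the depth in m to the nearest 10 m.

Working in km (1 km = 1000 m; c in km⁻¹ = c in m⁻¹ × 1000):
Invert Athy's law: Z = ln(φ₀/φ) / c
Z = ln(0.61/0.33) / 0.42 = ln(1.848) / 0.42 = 0.6144 / 0.42 = 1.463 km

1460 m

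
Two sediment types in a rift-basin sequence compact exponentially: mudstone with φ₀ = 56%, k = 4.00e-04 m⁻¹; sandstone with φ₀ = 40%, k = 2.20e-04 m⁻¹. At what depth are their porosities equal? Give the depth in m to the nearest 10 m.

1870 m

Working in km (1 km = 1000 m; k in km⁻¹ = k in m⁻¹ × 1000):
Set φ₀ₐ e^(−kₐZ) = φ₀ᵦ e^(−kᵦZ) ⇒ ln(φ₀ₐ/φ₀ᵦ) = (kₐ − kᵦ)·Z
Z = ln(0.56/0.4) / (0.4 − 0.22) = 0.3365 / 0.18 = 1.869 km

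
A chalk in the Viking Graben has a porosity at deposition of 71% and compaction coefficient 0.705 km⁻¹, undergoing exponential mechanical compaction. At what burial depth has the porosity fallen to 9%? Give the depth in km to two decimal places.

Invert Athy's law: d = ln(phi₀/phi) / β
d = ln(0.71/0.09) / 0.705 = ln(7.889) / 0.705 = 2.0655 / 0.705 = 2.930 km

2.93 km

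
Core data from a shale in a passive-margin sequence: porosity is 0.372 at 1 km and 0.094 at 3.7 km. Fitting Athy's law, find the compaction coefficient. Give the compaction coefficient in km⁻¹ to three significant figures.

Athy: φ(z) = φ₀ e^(−βz) ⇒ φ₁/φ₂ = e^{β(z₂−z₁)} ⇒ β = ln(φ₁/φ₂)/(z₂−z₁)
β = ln(0.372/0.094) / (3.7 − 1) = ln(3.957) / 2.7 = 1.3756 / 2.7 = 0.5095 km⁻¹

0.509 km⁻¹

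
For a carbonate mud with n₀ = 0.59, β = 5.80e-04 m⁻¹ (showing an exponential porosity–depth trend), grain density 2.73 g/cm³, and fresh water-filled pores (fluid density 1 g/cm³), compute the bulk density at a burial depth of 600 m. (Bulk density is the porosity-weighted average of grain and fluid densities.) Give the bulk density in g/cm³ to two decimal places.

Working in km (1 km = 1000 m; β in km⁻¹ = β in m⁻¹ × 1000):
Porosity at depth: n = 0.59·exp(−0.58×0.6) = 0.59×0.7061 = 0.4166
Bulk density: ρ_b = (1−n)ρ_g + n·ρ_f = 0.5834×2.73 + 0.4166×1
       = 1.593 + 0.417 = 2.009 g/cm³

2.01 g/cm³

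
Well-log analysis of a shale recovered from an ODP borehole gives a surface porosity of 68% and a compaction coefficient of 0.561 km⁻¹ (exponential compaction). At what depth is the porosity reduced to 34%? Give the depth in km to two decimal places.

Invert Athy's law: z = ln(n₀/n) / c
z = ln(0.68/0.34) / 0.561 = ln(2) / 0.561 = 0.6931 / 0.561 = 1.236 km

1.24 km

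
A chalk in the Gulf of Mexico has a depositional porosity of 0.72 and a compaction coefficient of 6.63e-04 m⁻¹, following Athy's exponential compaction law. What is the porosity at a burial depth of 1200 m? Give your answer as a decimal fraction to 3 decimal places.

Working in km (1 km = 1000 m; k in km⁻¹ = k in m⁻¹ × 1000):
φ = φ₀·exp(−k·Z) = 0.72 × exp(−0.663 × 1.2) = 0.72 × exp(−0.7956)
  = 0.72 × 0.4513 = 0.3249

0.325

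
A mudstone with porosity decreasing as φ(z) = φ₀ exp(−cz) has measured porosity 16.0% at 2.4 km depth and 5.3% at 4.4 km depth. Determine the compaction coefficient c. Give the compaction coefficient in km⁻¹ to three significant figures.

Athy: φ(z) = φ₀ e^(−cz) ⇒ φ₁/φ₂ = e^{c(z₂−z₁)} ⇒ c = ln(φ₁/φ₂)/(z₂−z₁)
c = ln(0.16/0.053) / (4.4 − 2.4) = ln(3.019) / 2 = 1.1049 / 2 = 0.5524 km⁻¹

0.552 km⁻¹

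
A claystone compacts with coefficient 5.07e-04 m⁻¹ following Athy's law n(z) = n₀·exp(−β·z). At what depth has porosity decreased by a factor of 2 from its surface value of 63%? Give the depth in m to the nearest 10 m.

Working in km (1 km = 1000 m; β in km⁻¹ = β in m⁻¹ × 1000):
n/n₀ = 1/2 ⇒ exp(−β·z) = 1/2 ⇒ z = ln(2) / β
z = 0.6931 / 0.507 = 1.367 km

1370 m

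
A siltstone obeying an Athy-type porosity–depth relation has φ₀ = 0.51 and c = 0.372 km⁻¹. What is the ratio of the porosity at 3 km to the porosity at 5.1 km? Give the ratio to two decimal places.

φ(z₁)/φ(z₂) = e^(−c·z₁)/e^(−c·z₂) = e^{c(z₂−z₁)}
= exp(0.372 × 2.1) = exp(0.7812) = 2.1841

2.18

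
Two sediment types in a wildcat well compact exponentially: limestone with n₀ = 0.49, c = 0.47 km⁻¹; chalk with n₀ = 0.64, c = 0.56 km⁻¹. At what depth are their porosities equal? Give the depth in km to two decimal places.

2.97 km

Set n₀ₐ e^(−cₐd) = n₀ᵦ e^(−cᵦd) ⇒ ln(n₀ₐ/n₀ᵦ) = (cₐ − cᵦ)·d
d = ln(0.49/0.64) / (0.47 − 0.56) = -0.2671 / -0.09 = 2.967 km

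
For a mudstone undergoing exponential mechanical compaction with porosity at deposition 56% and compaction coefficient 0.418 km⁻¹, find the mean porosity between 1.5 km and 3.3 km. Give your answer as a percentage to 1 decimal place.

21.0%

⟨φ⟩ = (1/(d₂−d₁)) ∫ φ₀ e^(−cd) dd = φ₀·(e^(−c·d₁) − e^(−c·d₂)) / (c·(d₂−d₁))
e^(−0.418×1.5) = 0.5342; e^(−0.418×3.3) = 0.2517
⟨φ⟩ = 0.56 × (0.5342 − 0.2517) / (0.418 × 1.8) = 0.56 × 0.3754 = 0.2102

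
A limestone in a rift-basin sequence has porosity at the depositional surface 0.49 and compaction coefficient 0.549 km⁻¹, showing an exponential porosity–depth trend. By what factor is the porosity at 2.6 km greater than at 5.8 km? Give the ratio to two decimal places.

5.79

n(d₁)/n(d₂) = e^(−β·d₁)/e^(−β·d₂) = e^{β(d₂−d₁)}
= exp(0.549 × 3.2) = exp(1.757) = 5.7939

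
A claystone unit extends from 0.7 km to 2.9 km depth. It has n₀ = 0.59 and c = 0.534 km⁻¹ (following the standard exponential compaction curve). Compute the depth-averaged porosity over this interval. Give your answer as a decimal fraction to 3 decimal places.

0.239

⟨n⟩ = (1/(d₂−d₁)) ∫ n₀ e^(−cd) dd = n₀·(e^(−c·d₁) − e^(−c·d₂)) / (c·(d₂−d₁))
e^(−0.534×0.7) = 0.6881; e^(−0.534×2.9) = 0.2125
⟨n⟩ = 0.59 × (0.6881 − 0.2125) / (0.534 × 2.2) = 0.59 × 0.4048 = 0.2388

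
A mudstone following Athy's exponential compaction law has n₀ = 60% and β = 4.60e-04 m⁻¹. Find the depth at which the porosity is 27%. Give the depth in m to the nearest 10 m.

Working in km (1 km = 1000 m; β in km⁻¹ = β in m⁻¹ × 1000):
Invert Athy's law: d = ln(n₀/n) / β
d = ln(0.6/0.27) / 0.46 = ln(2.222) / 0.46 = 0.7985 / 0.46 = 1.736 km

1740 m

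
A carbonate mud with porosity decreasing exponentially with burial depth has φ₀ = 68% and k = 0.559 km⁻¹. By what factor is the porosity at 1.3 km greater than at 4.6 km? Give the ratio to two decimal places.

6.33

φ(d₁)/φ(d₂) = e^(−k·d₁)/e^(−k·d₂) = e^{k(d₂−d₁)}
= exp(0.559 × 3.3) = exp(1.845) = 6.3262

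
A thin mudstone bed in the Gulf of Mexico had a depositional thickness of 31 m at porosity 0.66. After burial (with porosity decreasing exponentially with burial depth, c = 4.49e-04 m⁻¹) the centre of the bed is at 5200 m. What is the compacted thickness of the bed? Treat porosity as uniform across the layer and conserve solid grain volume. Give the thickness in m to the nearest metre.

11 m

Working in km (1 km = 1000 m; c in km⁻¹ = c in m⁻¹ × 1000):
Porosity at 5.2 km: φ = 0.66·exp(−0.449×5.2) = 0.0639
Solid-volume conservation: h(1−φ) = h₀(1−φ₀) ⇒ h = h₀·(1−φ₀)/(1−φ)
h = 0.031 × (1 − 0.66)/(1 − 0.0639) = 0.031 × 0.3632 = 0.0113 km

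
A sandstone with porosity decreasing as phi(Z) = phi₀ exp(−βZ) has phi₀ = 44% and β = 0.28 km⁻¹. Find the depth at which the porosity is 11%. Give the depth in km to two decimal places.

Invert Athy's law: Z = ln(phi₀/phi) / β
Z = ln(0.44/0.11) / 0.28 = ln(4) / 0.28 = 1.3863 / 0.28 = 4.951 km

4.95 km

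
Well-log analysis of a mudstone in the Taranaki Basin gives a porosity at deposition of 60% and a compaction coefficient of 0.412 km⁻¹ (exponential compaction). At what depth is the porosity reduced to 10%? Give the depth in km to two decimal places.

Invert Athy's law: z = ln(n₀/n) / β
z = ln(0.6/0.1) / 0.412 = ln(6) / 0.412 = 1.7918 / 0.412 = 4.349 km

4.35 km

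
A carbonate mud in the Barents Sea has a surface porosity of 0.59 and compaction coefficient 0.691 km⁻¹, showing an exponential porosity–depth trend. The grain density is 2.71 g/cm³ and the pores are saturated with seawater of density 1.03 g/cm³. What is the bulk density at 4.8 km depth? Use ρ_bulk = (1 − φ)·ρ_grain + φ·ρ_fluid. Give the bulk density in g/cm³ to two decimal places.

2.67 g/cm³

Porosity at depth: n = 0.59·exp(−0.691×4.8) = 0.59×0.0363 = 0.0214
Bulk density: ρ_b = (1−n)ρ_g + n·ρ_f = 0.9786×2.71 + 0.0214×1.03
       = 2.652 + 0.022 = 2.674 g/cm³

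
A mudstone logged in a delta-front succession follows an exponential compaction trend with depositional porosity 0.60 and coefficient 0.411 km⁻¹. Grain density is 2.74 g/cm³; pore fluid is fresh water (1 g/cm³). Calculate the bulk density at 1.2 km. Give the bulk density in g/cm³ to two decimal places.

Porosity at depth: phi = 0.6·exp(−0.411×1.2) = 0.6×0.6107 = 0.3664
Bulk density: ρ_b = (1−phi)ρ_g + phi·ρ_f = 0.6336×2.74 + 0.3664×1
       = 1.736 + 0.366 = 2.102 g/cm³

2.10 g/cm³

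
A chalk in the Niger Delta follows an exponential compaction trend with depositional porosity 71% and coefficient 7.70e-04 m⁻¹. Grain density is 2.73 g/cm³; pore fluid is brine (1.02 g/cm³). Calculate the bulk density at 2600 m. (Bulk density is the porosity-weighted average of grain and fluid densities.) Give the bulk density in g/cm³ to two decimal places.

2.57 g/cm³

Working in km (1 km = 1000 m; k in km⁻¹ = k in m⁻¹ × 1000):
Porosity at depth: φ = 0.71·exp(−0.77×2.6) = 0.71×0.1351 = 0.0959
Bulk density: ρ_b = (1−φ)ρ_g + φ·ρ_f = 0.9041×2.73 + 0.0959×1.02
       = 2.468 + 0.098 = 2.566 g/cm³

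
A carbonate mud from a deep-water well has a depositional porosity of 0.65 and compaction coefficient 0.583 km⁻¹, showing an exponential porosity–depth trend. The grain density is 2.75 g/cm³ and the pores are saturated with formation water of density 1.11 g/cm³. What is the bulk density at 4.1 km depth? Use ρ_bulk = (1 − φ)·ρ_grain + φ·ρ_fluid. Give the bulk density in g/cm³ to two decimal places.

2.65 g/cm³

Porosity at depth: phi = 0.65·exp(−0.583×4.1) = 0.65×0.0916 = 0.0595
Bulk density: ρ_b = (1−phi)ρ_g + phi·ρ_f = 0.9405×2.75 + 0.0595×1.11
       = 2.586 + 0.066 = 2.652 g/cm³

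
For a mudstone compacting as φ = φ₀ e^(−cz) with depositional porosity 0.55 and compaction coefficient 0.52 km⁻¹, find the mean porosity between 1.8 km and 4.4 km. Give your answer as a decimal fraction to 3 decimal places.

0.118

⟨φ⟩ = (1/(z₂−z₁)) ∫ φ₀ e^(−cz) dz = φ₀·(e^(−c·z₁) − e^(−c·z₂)) / (c·(z₂−z₁))
e^(−0.52×1.8) = 0.3922; e^(−0.52×4.4) = 0.1015
⟨φ⟩ = 0.55 × (0.3922 − 0.1015) / (0.52 × 2.6) = 0.55 × 0.2150 = 0.1183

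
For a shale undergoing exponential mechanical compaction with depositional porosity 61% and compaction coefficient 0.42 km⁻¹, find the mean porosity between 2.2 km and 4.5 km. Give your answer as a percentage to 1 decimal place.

15.5%

⟨n⟩ = (1/(Z₂−Z₁)) ∫ n₀ e^(−cZ) dZ = n₀·(e^(−c·Z₁) − e^(−c·Z₂)) / (c·(Z₂−Z₁))
e^(−0.42×2.2) = 0.3969; e^(−0.42×4.5) = 0.1511
⟨n⟩ = 0.61 × (0.3969 − 0.1511) / (0.42 × 2.3) = 0.61 × 0.2545 = 0.1553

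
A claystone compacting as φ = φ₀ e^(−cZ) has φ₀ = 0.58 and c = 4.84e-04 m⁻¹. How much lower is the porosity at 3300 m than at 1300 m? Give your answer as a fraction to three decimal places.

Working in km (1 km = 1000 m; c in km⁻¹ = c in m⁻¹ × 1000):
φ(1.3) = 0.58·e^(−0.484×1.3) = 0.3092
φ(3.3) = 0.58·e^(−0.484×3.3) = 0.1174
Δφ = 0.3092 − 0.1174 = 0.1917

0.192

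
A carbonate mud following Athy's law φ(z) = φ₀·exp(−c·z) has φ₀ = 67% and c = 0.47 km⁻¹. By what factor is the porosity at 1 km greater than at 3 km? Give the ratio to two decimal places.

φ(z₁)/φ(z₂) = e^(−c·z₁)/e^(−c·z₂) = e^{c(z₂−z₁)}
= exp(0.47 × 2) = exp(0.94) = 2.5600

2.56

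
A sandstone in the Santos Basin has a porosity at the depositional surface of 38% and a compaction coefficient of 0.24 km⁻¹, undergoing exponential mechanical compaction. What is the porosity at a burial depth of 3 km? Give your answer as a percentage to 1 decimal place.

φ = φ₀·exp(−c·z) = 0.38 × exp(−0.24 × 3) = 0.38 × exp(−0.72)
  = 0.38 × 0.4868 = 0.1850

18.5%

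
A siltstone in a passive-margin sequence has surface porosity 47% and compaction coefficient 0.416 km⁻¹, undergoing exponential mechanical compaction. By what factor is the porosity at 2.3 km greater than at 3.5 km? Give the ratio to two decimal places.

1.65

φ(Z₁)/φ(Z₂) = e^(−β·Z₁)/e^(−β·Z₂) = e^{β(Z₂−Z₁)}
= exp(0.416 × 1.2) = exp(0.4992) = 1.6474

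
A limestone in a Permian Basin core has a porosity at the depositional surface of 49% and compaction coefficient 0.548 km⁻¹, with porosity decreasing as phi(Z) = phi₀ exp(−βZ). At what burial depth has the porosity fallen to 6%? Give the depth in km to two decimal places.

3.83 km

Invert Athy's law: Z = ln(phi₀/phi) / β
Z = ln(0.49/0.06) / 0.548 = ln(8.167) / 0.548 = 2.1001 / 0.548 = 3.832 km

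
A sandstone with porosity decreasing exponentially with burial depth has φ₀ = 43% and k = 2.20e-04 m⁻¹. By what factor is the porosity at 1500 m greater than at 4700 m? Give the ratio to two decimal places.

2.02

Working in km (1 km = 1000 m; k in km⁻¹ = k in m⁻¹ × 1000):
φ(d₁)/φ(d₂) = e^(−k·d₁)/e^(−k·d₂) = e^{k(d₂−d₁)}
= exp(0.22 × 3.2) = exp(0.704) = 2.0218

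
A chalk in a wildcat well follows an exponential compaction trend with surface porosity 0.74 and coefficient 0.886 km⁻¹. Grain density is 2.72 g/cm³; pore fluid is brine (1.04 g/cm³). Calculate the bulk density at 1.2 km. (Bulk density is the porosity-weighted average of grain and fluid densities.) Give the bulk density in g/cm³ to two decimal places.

Porosity at depth: n = 0.74·exp(−0.886×1.2) = 0.74×0.3453 = 0.2556
Bulk density: ρ_b = (1−n)ρ_g + n·ρ_f = 0.7444×2.72 + 0.2556×1.04
       = 2.025 + 0.266 = 2.291 g/cm³

2.29 g/cm³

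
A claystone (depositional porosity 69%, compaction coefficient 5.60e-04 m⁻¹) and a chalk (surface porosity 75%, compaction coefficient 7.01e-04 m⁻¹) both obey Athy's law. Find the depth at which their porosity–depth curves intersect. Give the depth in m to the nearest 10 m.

Working in km (1 km = 1000 m; c in km⁻¹ = c in m⁻¹ × 1000):
Set phi₀ₐ e^(−cₐz) = phi₀ᵦ e^(−cᵦz) ⇒ ln(phi₀ₐ/phi₀ᵦ) = (cₐ − cᵦ)·z
z = ln(0.69/0.75) / (0.56 − 0.701) = -0.0834 / -0.141 = 0.591 km

590 m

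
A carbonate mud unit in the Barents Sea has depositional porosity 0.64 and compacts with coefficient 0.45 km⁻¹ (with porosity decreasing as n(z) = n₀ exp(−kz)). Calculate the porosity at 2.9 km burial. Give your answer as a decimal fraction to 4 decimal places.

0.1736

n = n₀·exp(−k·z) = 0.64 × exp(−0.45 × 2.9) = 0.64 × exp(−1.305)
  = 0.64 × 0.2712 = 0.1736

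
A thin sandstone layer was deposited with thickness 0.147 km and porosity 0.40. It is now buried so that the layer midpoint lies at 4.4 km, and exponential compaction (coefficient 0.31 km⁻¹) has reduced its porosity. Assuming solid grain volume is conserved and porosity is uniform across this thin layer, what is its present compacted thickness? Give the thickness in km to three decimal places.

Porosity at 4.4 km: n = 0.4·exp(−0.31×4.4) = 0.1023
Solid-volume conservation: h(1−n) = h₀(1−n₀) ⇒ h = h₀·(1−n₀)/(1−n)
h = 0.147 × (1 − 0.4)/(1 − 0.1023) = 0.147 × 0.6683 = 0.0982 km

0.098 km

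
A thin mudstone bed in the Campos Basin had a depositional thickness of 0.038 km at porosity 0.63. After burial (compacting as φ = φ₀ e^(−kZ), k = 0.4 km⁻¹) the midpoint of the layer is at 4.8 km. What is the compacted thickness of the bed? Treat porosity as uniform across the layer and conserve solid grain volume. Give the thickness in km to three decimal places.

Porosity at 4.8 km: φ = 0.63·exp(−0.4×4.8) = 0.0924
Solid-volume conservation: h(1−φ) = h₀(1−φ₀) ⇒ h = h₀·(1−φ₀)/(1−φ)
h = 0.038 × (1 − 0.63)/(1 − 0.0924) = 0.038 × 0.4077 = 0.0155 km

0.015 km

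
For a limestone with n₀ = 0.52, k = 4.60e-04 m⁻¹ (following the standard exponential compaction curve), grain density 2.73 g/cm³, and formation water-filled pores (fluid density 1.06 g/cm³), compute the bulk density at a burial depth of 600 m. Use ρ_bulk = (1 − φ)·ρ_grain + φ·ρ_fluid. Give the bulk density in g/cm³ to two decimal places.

2.07 g/cm³

Working in km (1 km = 1000 m; k in km⁻¹ = k in m⁻¹ × 1000):
Porosity at depth: n = 0.52·exp(−0.46×0.6) = 0.52×0.7588 = 0.3946
Bulk density: ρ_b = (1−n)ρ_g + n·ρ_f = 0.6054×2.73 + 0.3946×1.06
       = 1.653 + 0.418 = 2.071 g/cm³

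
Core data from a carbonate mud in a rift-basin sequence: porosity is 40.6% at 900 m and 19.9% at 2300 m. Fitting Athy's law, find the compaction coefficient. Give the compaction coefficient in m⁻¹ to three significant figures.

0.000509 m⁻¹

Working in km (1 km = 1000 m; c in km⁻¹ = c in m⁻¹ × 1000):
Athy: phi(d) = phi₀ e^(−cd) ⇒ phi₁/phi₂ = e^{c(d₂−d₁)} ⇒ c = ln(phi₁/phi₂)/(d₂−d₁)
c = ln(0.406/0.199) / (2.3 − 0.9) = ln(2.04) / 1.4 = 0.7130 / 1.4 = 0.5093 km⁻¹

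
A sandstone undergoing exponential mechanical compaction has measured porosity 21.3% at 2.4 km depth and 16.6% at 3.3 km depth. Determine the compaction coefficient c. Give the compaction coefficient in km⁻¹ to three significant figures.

Athy: φ(Z) = φ₀ e^(−cZ) ⇒ φ₁/φ₂ = e^{c(Z₂−Z₁)} ⇒ c = ln(φ₁/φ₂)/(Z₂−Z₁)
c = ln(0.213/0.166) / (3.3 − 2.4) = ln(1.283) / 0.9 = 0.2493 / 0.9 = 0.277 km⁻¹

0.277 km⁻¹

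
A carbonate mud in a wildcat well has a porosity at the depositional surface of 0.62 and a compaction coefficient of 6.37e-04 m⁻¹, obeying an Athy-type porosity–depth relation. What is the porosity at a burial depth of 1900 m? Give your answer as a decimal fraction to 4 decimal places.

Working in km (1 km = 1000 m; k in km⁻¹ = k in m⁻¹ × 1000):
n = n₀·exp(−k·Z) = 0.62 × exp(−0.637 × 1.9) = 0.62 × exp(−1.21)
  = 0.62 × 0.2981 = 0.1848

0.1848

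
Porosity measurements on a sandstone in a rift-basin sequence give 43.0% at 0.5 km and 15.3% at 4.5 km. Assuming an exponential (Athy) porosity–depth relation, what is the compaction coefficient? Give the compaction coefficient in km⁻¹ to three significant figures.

Athy: phi(Z) = phi₀ e^(−kZ) ⇒ phi₁/phi₂ = e^{k(Z₂−Z₁)} ⇒ k = ln(phi₁/phi₂)/(Z₂−Z₁)
k = ln(0.43/0.153) / (4.5 − 0.5) = ln(2.81) / 4 = 1.0333 / 4 = 0.2583 km⁻¹

0.258 km⁻¹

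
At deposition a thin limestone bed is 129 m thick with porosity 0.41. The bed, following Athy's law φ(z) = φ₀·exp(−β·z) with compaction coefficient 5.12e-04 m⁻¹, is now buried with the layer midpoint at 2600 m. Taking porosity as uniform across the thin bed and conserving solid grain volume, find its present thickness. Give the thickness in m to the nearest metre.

Working in km (1 km = 1000 m; β in km⁻¹ = β in m⁻¹ × 1000):
Porosity at 2.6 km: φ = 0.41·exp(−0.512×2.6) = 0.1083
Solid-volume conservation: h(1−φ) = h₀(1−φ₀) ⇒ h = h₀·(1−φ₀)/(1−φ)
h = 0.129 × (1 − 0.41)/(1 − 0.1083) = 0.129 × 0.6617 = 0.0854 km

85 m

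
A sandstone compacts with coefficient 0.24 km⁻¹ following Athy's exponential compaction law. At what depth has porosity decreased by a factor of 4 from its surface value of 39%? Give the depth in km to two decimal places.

5.78 km

n/n₀ = 1/4 ⇒ exp(−k·z) = 1/4 ⇒ z = ln(4) / k
z = 1.3863 / 0.24 = 5.776 km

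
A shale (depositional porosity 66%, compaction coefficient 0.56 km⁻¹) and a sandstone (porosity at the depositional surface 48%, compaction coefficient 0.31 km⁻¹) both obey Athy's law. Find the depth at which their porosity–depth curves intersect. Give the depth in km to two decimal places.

1.27 km

Set phi₀ₐ e^(−cₐZ) = phi₀ᵦ e^(−cᵦZ) ⇒ ln(phi₀ₐ/phi₀ᵦ) = (cₐ − cᵦ)·Z
Z = ln(0.66/0.48) / (0.56 − 0.31) = 0.3185 / 0.25 = 1.274 km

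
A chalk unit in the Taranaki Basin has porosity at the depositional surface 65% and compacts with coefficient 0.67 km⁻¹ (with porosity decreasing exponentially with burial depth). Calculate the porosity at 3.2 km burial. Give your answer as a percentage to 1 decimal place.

φ = φ₀·exp(−β·d) = 0.65 × exp(−0.67 × 3.2) = 0.65 × exp(−2.144)
  = 0.65 × 0.1172 = 0.0762

7.6%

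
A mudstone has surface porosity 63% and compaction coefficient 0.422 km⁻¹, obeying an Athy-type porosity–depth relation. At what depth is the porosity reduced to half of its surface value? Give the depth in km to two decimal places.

1.64 km

n/n₀ = 1/2 ⇒ exp(−k·d) = 1/2 ⇒ d = ln(2) / k
d = 0.6931 / 0.422 = 1.643 km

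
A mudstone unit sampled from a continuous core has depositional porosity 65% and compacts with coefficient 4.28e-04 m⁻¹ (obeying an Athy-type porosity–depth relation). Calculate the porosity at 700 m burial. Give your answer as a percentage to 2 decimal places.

Working in km (1 km = 1000 m; c in km⁻¹ = c in m⁻¹ × 1000):
n = n₀·exp(−c·d) = 0.65 × exp(−0.428 × 0.7) = 0.65 × exp(−0.2996)
  = 0.65 × 0.7411 = 0.4817

48.17%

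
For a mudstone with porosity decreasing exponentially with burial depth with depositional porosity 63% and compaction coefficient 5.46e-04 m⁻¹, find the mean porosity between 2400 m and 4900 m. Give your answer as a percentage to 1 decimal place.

Working in km (1 km = 1000 m; β in km⁻¹ = β in m⁻¹ × 1000):
⟨phi⟩ = (1/(z₂−z₁)) ∫ phi₀ e^(−βz) dz = phi₀·(e^(−β·z₁) − e^(−β·z₂)) / (β·(z₂−z₁))
e^(−0.546×2.4) = 0.2697; e^(−0.546×4.9) = 0.0689
⟨phi⟩ = 0.63 × (0.2697 − 0.0689) / (0.546 × 2.5) = 0.63 × 0.1471 = 0.0927

9.3%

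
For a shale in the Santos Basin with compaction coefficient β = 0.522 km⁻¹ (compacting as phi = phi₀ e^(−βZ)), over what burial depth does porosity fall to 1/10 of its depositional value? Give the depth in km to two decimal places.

phi/phi₀ = 1/10 ⇒ exp(−β·Z) = 1/10 ⇒ Z = ln(10) / β
Z = 2.3026 / 0.522 = 4.411 km

4.41 km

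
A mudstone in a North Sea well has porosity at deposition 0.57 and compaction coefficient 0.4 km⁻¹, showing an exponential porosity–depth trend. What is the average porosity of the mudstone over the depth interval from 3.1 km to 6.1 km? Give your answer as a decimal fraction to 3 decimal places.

0.096

⟨phi⟩ = (1/(z₂−z₁)) ∫ phi₀ e^(−cz) dz = phi₀·(e^(−c·z₁) − e^(−c·z₂)) / (c·(z₂−z₁))
e^(−0.4×3.1) = 0.2894; e^(−0.4×6.1) = 0.0872
⟨phi⟩ = 0.57 × (0.2894 − 0.0872) / (0.4 × 3) = 0.57 × 0.1685 = 0.0961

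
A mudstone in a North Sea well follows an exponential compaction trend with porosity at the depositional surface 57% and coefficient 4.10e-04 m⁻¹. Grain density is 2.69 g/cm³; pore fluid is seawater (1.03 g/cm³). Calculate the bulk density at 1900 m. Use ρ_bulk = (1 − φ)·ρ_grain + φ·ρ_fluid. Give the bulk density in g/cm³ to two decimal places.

Working in km (1 km = 1000 m; k in km⁻¹ = k in m⁻¹ × 1000):
Porosity at depth: φ = 0.57·exp(−0.41×1.9) = 0.57×0.4589 = 0.2616
Bulk density: ρ_b = (1−φ)ρ_g + φ·ρ_f = 0.7384×2.69 + 0.2616×1.03
       = 1.986 + 0.269 = 2.256 g/cm³

2.26 g/cm³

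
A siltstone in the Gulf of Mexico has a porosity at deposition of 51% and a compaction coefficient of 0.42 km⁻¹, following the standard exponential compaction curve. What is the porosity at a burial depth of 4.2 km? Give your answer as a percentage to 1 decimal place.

8.7%

φ = φ₀·exp(−k·d) = 0.51 × exp(−0.42 × 4.2) = 0.51 × exp(−1.764)
  = 0.51 × 0.1714 = 0.0874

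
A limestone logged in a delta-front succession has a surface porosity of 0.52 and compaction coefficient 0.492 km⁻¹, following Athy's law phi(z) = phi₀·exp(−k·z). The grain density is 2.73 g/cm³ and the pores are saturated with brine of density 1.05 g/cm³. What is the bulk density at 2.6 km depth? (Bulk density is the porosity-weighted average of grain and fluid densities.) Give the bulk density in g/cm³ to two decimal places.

Porosity at depth: phi = 0.52·exp(−0.492×2.6) = 0.52×0.2783 = 0.1447
Bulk density: ρ_b = (1−phi)ρ_g + phi·ρ_f = 0.8553×2.73 + 0.1447×1.05
       = 2.335 + 0.152 = 2.487 g/cm³

2.49 g/cm³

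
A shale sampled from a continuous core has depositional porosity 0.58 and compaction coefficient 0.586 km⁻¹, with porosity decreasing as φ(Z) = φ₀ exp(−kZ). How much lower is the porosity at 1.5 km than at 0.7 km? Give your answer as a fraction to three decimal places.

φ(0.7) = 0.58·e^(−0.586×0.7) = 0.3848
φ(1.5) = 0.58·e^(−0.586×1.5) = 0.2408
Δφ = 0.3848 − 0.2408 = 0.1440

0.144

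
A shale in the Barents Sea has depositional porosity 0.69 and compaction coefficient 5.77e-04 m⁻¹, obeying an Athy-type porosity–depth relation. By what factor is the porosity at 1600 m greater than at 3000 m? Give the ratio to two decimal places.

2.24

Working in km (1 km = 1000 m; c in km⁻¹ = c in m⁻¹ × 1000):
n(d₁)/n(d₂) = e^(−c·d₁)/e^(−c·d₂) = e^{c(d₂−d₁)}
= exp(0.577 × 1.4) = exp(0.8078) = 2.2430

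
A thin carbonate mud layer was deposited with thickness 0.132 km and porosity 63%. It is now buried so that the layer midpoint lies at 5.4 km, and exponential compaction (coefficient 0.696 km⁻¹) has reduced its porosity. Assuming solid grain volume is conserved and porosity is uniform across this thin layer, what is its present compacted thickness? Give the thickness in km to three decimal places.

Porosity at 5.4 km: n = 0.63·exp(−0.696×5.4) = 0.0147
Solid-volume conservation: h(1−n) = h₀(1−n₀) ⇒ h = h₀·(1−n₀)/(1−n)
h = 0.132 × (1 − 0.63)/(1 − 0.0147) = 0.132 × 0.3755 = 0.0496 km

0.050 km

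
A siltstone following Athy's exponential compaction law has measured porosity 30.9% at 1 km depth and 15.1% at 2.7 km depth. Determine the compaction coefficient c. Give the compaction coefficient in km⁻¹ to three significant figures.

Athy: φ(Z) = φ₀ e^(−cZ) ⇒ φ₁/φ₂ = e^{c(Z₂−Z₁)} ⇒ c = ln(φ₁/φ₂)/(Z₂−Z₁)
c = ln(0.309/0.151) / (2.7 − 1) = ln(2.046) / 1.7 = 0.7161 / 1.7 = 0.4212 km⁻¹

0.421 km⁻¹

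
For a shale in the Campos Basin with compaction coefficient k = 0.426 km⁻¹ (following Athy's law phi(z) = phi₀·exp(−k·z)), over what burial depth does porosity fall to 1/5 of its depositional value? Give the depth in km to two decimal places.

phi/phi₀ = 1/5 ⇒ exp(−k·z) = 1/5 ⇒ z = ln(5) / k
z = 1.6094 / 0.426 = 3.778 km

3.78 km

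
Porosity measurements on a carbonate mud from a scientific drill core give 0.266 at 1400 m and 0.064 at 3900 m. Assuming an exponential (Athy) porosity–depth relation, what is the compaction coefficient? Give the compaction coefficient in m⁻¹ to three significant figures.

Working in km (1 km = 1000 m; k in km⁻¹ = k in m⁻¹ × 1000):
Athy: φ(Z) = φ₀ e^(−kZ) ⇒ φ₁/φ₂ = e^{k(Z₂−Z₁)} ⇒ k = ln(φ₁/φ₂)/(Z₂−Z₁)
k = ln(0.266/0.064) / (3.9 − 1.4) = ln(4.156) / 2.5 = 1.4246 / 2.5 = 0.5698 km⁻¹

0.000570 m⁻¹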